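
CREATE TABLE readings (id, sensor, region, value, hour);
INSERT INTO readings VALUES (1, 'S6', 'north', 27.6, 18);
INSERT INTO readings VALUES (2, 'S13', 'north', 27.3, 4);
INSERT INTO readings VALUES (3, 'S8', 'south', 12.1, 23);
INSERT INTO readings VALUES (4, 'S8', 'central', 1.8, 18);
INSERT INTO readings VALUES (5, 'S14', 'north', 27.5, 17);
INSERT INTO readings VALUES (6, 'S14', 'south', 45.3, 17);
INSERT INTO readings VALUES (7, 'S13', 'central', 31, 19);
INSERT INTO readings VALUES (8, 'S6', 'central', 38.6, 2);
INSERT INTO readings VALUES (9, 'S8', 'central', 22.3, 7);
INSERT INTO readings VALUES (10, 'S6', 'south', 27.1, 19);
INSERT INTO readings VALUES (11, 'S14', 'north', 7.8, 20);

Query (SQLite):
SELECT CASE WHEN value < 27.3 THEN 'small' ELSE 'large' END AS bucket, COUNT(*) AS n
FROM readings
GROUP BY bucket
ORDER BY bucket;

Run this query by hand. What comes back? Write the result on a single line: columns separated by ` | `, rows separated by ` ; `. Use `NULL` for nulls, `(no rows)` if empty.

large | 6 ; small | 5

Bucket rows by value < 27.3 → 'small' else 'large'; count each bucket.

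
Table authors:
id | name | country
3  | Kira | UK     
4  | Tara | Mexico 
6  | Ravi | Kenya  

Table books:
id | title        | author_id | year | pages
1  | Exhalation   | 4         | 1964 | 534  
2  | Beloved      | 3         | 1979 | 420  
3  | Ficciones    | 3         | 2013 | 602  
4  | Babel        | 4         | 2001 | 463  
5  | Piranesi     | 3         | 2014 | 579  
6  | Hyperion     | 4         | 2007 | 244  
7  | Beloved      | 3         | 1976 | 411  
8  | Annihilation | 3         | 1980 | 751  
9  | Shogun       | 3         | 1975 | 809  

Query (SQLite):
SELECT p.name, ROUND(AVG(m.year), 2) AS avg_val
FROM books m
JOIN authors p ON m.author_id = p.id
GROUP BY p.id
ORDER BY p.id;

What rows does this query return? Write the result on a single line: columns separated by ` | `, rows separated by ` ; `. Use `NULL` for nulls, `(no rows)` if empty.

Join each books row to its authors via author_id.
Group joined rows by authors.id; compute ROUND(AVG(m.year), 2) per group.
  3: ids {2, 3, 5, 7, 8, 9} → ROUND(AVG(m.year), 2)=1989.5
  4: ids {1, 4, 6} → ROUND(AVG(m.year), 2)=1990.67

Kira | 1989.5 ; Tara | 1990.67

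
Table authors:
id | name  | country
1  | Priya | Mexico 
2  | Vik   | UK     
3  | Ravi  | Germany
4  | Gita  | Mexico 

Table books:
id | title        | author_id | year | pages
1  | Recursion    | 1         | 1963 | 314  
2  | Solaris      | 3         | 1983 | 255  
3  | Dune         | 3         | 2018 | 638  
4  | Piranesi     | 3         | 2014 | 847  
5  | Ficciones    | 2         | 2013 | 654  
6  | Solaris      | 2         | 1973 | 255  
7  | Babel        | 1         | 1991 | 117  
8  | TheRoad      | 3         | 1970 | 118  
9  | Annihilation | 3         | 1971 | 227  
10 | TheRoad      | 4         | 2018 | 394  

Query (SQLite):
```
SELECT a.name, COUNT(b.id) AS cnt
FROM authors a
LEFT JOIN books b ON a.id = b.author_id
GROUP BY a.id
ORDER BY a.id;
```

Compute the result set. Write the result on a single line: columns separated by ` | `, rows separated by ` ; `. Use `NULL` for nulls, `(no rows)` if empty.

LEFT JOIN keeps every authors row; unmatched ones get NULL for books columns.
Group by authors.id and compute COUNT(b.id). COUNT(col) of an all-NULL group is 0.
  1: ids {1, 7} → COUNT(b.id)=2
  2: ids {5, 6} → COUNT(b.id)=2
  3: ids {2, 3, 4, 8, 9} → COUNT(b.id)=5
  4: ids {10} → COUNT(b.id)=1

Priya | 2 ; Vik | 2 ; Ravi | 5 ; Gita | 1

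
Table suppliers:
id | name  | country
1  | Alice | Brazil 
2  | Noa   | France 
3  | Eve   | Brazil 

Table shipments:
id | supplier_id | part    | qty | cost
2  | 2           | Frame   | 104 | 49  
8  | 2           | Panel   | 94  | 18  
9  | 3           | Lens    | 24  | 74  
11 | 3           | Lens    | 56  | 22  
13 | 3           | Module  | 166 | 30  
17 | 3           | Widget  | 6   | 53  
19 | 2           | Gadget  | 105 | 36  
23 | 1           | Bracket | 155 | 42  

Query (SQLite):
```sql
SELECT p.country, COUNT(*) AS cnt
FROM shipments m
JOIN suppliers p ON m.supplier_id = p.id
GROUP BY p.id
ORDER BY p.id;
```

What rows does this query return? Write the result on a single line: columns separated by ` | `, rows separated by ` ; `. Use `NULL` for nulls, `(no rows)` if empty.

Join each shipments row to its suppliers via supplier_id.
Group joined rows by suppliers.id; compute COUNT(*) per group.
  1: ids {23} → COUNT(*)=1
  2: ids {2, 8, 19} → COUNT(*)=3
  3: ids {9, 11, 13, 17} → COUNT(*)=4

Brazil | 1 ; France | 3 ; Brazil | 4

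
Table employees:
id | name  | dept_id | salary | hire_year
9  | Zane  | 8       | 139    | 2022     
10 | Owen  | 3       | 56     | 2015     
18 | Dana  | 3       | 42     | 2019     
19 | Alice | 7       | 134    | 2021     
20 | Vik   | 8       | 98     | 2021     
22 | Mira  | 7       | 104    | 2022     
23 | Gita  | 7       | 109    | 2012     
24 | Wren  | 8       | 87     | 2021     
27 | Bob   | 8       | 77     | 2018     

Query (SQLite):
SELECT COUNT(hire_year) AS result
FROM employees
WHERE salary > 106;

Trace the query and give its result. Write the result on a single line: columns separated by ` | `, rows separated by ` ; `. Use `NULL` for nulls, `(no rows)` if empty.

3

Rows where salary > 106 → hire_year values: [2022, 2021, 2012].
COUNT(hire_year) counts non-NULL values → 3.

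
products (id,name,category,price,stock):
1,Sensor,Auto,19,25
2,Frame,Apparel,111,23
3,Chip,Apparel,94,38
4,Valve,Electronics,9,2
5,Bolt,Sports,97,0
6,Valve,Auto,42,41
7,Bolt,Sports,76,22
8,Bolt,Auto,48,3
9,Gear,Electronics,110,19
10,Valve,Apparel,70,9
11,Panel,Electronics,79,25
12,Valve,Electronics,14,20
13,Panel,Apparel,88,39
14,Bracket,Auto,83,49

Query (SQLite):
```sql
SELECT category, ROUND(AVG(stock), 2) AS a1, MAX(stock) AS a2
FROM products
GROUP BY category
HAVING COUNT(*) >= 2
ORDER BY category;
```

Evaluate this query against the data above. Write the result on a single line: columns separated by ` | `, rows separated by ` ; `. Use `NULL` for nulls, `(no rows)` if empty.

Apparel | 27.25 | 39 ; Auto | 29.5 | 49 ; Electronics | 16.5 | 25 ; Sports | 11 | 22

Group products by category.
Per group compute: ROUND(AVG(stock), 2), MAX(stock).
HAVING: drop groups with fewer than 2 rows.
  Apparel: ids {2, 3, 10, 13} → ROUND(AVG(stock), 2)=27.25, MAX(stock)=39
  Auto: ids {1, 6, 8, 14} → ROUND(AVG(stock), 2)=29.5, MAX(stock)=49
  Electronics: ids {4, 9, 11, 12} → ROUND(AVG(stock), 2)=16.5, MAX(stock)=25
  Sports: ids {5, 7} → ROUND(AVG(stock), 2)=11, MAX(stock)=22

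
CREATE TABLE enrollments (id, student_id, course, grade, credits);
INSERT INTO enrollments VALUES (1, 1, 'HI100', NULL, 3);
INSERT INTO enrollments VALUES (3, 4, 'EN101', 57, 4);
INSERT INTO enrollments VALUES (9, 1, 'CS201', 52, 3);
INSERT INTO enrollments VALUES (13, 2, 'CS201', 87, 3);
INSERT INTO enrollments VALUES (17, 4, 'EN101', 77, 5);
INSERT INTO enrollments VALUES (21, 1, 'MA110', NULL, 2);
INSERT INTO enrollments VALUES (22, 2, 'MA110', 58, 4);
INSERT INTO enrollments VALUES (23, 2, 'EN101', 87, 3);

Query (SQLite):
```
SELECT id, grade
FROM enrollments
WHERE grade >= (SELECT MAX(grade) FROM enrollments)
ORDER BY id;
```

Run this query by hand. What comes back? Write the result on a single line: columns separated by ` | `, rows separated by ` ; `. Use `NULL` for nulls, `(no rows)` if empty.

13 | 87 ; 23 | 87

Scalar subquery: MAX(grade) over all enrollments rows = 87.
Keep rows where grade >= that value.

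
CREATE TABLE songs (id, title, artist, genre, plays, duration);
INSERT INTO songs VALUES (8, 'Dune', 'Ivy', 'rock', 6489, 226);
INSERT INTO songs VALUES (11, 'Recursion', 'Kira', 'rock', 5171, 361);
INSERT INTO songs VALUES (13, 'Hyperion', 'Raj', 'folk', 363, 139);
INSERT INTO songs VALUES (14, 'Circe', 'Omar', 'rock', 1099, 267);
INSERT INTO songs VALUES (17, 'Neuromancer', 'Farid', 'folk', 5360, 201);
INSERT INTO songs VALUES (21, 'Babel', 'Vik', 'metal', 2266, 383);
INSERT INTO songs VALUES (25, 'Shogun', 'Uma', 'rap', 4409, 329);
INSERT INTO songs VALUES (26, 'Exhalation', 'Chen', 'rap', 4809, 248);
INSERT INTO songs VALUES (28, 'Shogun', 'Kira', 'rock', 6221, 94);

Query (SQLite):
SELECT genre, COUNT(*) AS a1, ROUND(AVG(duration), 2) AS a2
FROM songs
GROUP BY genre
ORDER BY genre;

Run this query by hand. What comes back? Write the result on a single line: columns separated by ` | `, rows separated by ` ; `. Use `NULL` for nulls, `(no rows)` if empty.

Group songs by genre.
Per group compute: COUNT(*), ROUND(AVG(duration), 2).
  folk: ids {13, 17} → COUNT(*)=2, ROUND(AVG(duration), 2)=170
  metal: ids {21} → COUNT(*)=1, ROUND(AVG(duration), 2)=383
  rap: ids {25, 26} → COUNT(*)=2, ROUND(AVG(duration), 2)=288.5
  rock: ids {8, 11, 14, 28} → COUNT(*)=4, ROUND(AVG(duration), 2)=237

folk | 2 | 170 ; metal | 1 | 383 ; rap | 2 | 288.5 ; rock | 4 | 237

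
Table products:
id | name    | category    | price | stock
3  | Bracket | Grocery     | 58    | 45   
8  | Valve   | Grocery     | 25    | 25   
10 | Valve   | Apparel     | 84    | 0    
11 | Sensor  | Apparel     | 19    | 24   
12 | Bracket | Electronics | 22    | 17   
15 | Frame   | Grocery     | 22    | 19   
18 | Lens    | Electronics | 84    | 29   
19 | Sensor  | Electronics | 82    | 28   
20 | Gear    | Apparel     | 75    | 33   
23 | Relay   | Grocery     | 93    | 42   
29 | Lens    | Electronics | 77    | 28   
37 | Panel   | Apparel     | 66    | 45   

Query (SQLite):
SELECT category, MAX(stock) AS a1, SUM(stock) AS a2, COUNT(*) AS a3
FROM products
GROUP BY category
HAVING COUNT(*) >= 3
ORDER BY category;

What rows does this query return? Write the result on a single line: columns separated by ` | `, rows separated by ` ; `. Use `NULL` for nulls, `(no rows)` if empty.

Apparel | 45 | 102 | 4 ; Electronics | 29 | 102 | 4 ; Grocery | 45 | 131 | 4

Group products by category.
Per group compute: MAX(stock), SUM(stock), COUNT(*).
HAVING: drop groups with fewer than 3 rows.
  Apparel: ids {10, 11, 20, 37} → MAX(stock)=45, SUM(stock)=102, COUNT(*)=4
  Electronics: ids {12, 18, 19, 29} → MAX(stock)=29, SUM(stock)=102, COUNT(*)=4
  Grocery: ids {3, 8, 15, 23} → MAX(stock)=45, SUM(stock)=131, COUNT(*)=4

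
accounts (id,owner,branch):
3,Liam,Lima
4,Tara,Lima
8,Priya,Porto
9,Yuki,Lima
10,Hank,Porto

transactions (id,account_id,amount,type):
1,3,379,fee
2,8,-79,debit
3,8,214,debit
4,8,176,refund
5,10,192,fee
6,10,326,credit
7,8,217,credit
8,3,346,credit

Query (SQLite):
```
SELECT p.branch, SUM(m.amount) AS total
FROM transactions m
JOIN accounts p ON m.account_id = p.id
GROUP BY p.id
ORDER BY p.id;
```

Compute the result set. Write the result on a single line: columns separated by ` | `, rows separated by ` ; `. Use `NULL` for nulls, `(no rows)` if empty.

Join each transactions row to its accounts via account_id.
Group joined rows by accounts.id; compute SUM(m.amount) per group.
  3: ids {1, 8} → SUM(m.amount)=725
  8: ids {2, 3, 4, 7} → SUM(m.amount)=528
  10: ids {5, 6} → SUM(m.amount)=518

Lima | 725 ; Porto | 528 ; Porto | 518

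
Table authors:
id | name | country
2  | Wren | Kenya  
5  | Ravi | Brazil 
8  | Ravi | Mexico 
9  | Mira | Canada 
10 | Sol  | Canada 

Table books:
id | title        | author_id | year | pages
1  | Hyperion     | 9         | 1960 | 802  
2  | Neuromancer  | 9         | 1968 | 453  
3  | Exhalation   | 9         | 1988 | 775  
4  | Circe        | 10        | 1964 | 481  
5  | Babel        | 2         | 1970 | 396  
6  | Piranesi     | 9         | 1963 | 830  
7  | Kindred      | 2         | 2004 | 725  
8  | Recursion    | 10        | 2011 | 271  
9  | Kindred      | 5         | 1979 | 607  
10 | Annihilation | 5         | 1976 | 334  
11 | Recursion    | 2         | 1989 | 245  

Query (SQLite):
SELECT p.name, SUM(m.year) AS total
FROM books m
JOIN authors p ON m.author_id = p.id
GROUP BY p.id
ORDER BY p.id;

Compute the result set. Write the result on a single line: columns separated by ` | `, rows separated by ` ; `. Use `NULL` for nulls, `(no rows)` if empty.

Join each books row to its authors via author_id.
Group joined rows by authors.id; compute SUM(m.year) per group.
  2: ids {5, 7, 11} → SUM(m.year)=5963
  5: ids {9, 10} → SUM(m.year)=3955
  9: ids {1, 2, 3, 6} → SUM(m.year)=7879
  10: ids {4, 8} → SUM(m.year)=3975

Wren | 5963 ; Ravi | 3955 ; Mira | 7879 ; Sol | 3975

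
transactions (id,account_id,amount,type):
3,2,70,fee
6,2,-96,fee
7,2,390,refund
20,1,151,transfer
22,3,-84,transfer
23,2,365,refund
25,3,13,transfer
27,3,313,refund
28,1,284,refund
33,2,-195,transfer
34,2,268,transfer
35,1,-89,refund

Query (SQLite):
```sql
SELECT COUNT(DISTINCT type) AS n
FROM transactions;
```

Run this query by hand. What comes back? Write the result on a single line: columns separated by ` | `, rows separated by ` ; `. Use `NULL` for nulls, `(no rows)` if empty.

Count distinct non-NULL type values.

3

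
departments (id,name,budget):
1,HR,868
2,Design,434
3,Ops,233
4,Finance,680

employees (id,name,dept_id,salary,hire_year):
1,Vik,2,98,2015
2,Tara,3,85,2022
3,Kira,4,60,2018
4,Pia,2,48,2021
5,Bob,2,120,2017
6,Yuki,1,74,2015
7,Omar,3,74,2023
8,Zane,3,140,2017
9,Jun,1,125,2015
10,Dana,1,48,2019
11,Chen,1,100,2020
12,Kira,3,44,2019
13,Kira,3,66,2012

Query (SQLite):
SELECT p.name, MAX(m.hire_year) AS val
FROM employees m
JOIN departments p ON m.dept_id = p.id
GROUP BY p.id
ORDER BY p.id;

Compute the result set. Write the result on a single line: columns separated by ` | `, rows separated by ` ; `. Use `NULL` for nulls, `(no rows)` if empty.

Join each employees row to its departments via dept_id.
Group joined rows by departments.id; compute MAX(m.hire_year) per group.
  1: ids {6, 9, 10, 11} → MAX(m.hire_year)=2020
  2: ids {1, 4, 5} → MAX(m.hire_year)=2021
  3: ids {2, 7, 8, 12, 13} → MAX(m.hire_year)=2023
  4: ids {3} → MAX(m.hire_year)=2018

HR | 2020 ; Design | 2021 ; Ops | 2023 ; Finance | 2018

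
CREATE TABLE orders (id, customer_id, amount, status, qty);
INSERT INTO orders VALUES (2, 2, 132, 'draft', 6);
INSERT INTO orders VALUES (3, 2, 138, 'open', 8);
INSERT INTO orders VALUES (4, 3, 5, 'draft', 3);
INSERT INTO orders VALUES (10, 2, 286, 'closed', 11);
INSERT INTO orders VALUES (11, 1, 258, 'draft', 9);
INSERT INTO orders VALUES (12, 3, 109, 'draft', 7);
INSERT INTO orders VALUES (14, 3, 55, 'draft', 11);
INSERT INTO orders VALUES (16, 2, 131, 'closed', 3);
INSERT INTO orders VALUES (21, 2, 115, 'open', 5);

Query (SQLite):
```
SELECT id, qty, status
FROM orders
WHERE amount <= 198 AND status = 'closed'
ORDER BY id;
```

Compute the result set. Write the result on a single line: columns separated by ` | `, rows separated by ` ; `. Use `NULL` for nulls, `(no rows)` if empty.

amount <= 198: ids {2, 3, 4, 12, 14, 16, 21}
status = 'closed': ids {10, 16}
Combine with AND.

16 | 3 | closed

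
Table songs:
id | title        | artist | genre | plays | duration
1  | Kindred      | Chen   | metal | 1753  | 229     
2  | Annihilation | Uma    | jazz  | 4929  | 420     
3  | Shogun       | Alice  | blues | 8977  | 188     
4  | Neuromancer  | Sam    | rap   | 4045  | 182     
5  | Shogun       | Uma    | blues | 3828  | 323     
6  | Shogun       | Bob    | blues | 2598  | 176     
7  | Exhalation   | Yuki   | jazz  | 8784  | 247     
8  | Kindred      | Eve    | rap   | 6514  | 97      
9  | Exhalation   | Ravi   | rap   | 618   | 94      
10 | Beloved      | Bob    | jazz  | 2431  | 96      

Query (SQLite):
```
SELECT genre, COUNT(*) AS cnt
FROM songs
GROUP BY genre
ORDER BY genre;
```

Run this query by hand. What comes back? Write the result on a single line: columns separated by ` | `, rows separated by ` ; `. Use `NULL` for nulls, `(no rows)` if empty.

Partition songs by genre; compute COUNT(*) within each group.
  blues: ids {3, 5, 6} → COUNT(*)=3
  jazz: ids {2, 7, 10} → COUNT(*)=3
  metal: ids {1} → COUNT(*)=1
  rap: ids {4, 8, 9} → COUNT(*)=3

blues | 3 ; jazz | 3 ; metal | 1 ; rap | 3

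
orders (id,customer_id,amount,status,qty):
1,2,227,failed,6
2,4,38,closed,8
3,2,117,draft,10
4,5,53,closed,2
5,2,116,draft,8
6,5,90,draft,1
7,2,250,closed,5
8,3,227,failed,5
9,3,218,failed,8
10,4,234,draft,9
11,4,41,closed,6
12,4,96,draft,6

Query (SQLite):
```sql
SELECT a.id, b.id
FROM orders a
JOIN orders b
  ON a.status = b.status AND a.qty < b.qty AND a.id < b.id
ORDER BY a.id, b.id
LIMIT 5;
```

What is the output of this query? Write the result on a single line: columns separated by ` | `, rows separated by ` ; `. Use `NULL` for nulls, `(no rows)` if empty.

1 | 9 ; 4 | 7 ; 4 | 11 ; 5 | 10 ; 6 | 10

Pairs (a,b) with same status, a.qty < b.qty, a.id < b.id.
status groups: closed:{2,4,7,11} draft:{3,5,6,10,12} failed:{1,8,9}
Ordered by (a.id, b.id); first 5.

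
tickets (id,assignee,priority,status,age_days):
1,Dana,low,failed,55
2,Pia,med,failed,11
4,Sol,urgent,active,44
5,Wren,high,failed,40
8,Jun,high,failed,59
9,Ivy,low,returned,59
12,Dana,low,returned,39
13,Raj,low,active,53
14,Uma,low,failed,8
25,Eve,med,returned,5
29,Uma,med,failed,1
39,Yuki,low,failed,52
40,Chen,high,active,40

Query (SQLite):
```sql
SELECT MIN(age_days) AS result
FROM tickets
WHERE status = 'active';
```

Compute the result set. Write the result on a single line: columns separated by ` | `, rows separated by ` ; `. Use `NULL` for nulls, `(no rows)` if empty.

Rows where status='active' → age_days values: [44, 53, 40].
MIN of non-NULL values = 40.

40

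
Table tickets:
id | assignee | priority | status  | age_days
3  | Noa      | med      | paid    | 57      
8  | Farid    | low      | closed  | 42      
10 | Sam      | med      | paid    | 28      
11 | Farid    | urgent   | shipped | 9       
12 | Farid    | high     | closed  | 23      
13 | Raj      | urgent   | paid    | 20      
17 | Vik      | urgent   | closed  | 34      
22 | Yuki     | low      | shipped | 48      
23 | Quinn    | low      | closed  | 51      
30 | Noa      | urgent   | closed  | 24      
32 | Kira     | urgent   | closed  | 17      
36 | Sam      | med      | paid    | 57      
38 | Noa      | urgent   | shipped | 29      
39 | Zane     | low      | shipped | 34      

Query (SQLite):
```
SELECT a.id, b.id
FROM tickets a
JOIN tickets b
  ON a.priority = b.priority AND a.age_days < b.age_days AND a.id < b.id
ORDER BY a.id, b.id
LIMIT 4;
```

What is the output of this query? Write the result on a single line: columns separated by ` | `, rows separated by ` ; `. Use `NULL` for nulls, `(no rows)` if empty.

8 | 22 ; 8 | 23 ; 10 | 36 ; 11 | 13

Pairs (a,b) with same priority, a.age_days < b.age_days, a.id < b.id.
priority groups: high:{12} low:{8,22,23,39} med:{3,10,36} urgent:{11,13,17,30,32,38}
Ordered by (a.id, b.id); first 4.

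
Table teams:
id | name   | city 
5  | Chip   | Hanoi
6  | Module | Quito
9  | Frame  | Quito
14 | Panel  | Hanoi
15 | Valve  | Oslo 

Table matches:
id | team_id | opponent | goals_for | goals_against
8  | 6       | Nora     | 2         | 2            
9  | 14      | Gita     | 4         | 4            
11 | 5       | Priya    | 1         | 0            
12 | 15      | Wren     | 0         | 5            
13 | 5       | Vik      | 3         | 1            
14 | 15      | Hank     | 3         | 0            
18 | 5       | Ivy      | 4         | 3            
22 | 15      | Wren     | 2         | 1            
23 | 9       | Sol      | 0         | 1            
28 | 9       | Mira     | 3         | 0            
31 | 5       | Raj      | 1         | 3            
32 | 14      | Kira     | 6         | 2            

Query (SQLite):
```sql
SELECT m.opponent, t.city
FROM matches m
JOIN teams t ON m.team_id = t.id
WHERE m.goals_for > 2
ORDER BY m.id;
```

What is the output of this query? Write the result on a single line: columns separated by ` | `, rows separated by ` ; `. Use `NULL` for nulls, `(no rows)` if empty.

Each matches row matches the teams row where team_id = teams.id.
Then keep rows with m.goals_for > 2.

Gita | Hanoi ; Vik | Hanoi ; Hank | Oslo ; Ivy | Hanoi ; Mira | Quito ; Kira | Hanoi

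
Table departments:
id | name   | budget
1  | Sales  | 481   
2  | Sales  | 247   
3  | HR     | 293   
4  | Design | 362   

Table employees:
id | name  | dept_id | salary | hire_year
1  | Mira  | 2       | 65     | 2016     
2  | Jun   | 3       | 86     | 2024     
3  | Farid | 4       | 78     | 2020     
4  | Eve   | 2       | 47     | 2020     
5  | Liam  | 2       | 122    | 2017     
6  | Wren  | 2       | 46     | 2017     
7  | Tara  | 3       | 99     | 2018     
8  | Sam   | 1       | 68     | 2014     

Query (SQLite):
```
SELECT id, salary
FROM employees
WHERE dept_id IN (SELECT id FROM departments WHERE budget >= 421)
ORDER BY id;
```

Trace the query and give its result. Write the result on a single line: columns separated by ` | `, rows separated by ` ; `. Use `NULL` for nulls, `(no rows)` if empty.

Inner query: departments.id where budget >= 421.
Outer: keep employees rows whose dept_id is in that set.
Inner query → {1}

8 | 68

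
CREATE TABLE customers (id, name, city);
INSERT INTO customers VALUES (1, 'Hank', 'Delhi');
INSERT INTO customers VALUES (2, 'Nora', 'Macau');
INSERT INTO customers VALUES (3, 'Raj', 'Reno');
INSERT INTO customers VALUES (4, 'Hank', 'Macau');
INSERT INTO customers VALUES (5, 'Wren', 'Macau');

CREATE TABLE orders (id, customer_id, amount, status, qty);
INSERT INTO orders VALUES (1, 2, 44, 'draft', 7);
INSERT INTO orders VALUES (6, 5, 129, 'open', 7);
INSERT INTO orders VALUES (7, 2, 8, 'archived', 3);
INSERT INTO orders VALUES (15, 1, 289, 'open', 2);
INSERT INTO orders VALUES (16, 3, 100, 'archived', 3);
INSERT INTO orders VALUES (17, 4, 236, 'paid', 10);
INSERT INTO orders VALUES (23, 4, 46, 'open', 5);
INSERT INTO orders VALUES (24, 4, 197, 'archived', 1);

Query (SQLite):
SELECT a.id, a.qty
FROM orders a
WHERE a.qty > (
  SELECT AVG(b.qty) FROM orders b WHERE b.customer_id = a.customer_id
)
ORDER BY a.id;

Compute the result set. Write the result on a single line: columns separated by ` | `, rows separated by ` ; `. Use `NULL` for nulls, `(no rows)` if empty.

1 | 7 ; 17 | 10

For each orders row a, compute AVG(qty) over rows sharing a.customer_id.
Keep row a if a.qty > that per-group AVG.
  customer_id=1: AVG(qty) = 2.0
  customer_id=2: AVG(qty) = 5.0
  customer_id=3: AVG(qty) = 3.0
  customer_id=4: AVG(qty) = 5.333333
  customer_id=5: AVG(qty) = 7.0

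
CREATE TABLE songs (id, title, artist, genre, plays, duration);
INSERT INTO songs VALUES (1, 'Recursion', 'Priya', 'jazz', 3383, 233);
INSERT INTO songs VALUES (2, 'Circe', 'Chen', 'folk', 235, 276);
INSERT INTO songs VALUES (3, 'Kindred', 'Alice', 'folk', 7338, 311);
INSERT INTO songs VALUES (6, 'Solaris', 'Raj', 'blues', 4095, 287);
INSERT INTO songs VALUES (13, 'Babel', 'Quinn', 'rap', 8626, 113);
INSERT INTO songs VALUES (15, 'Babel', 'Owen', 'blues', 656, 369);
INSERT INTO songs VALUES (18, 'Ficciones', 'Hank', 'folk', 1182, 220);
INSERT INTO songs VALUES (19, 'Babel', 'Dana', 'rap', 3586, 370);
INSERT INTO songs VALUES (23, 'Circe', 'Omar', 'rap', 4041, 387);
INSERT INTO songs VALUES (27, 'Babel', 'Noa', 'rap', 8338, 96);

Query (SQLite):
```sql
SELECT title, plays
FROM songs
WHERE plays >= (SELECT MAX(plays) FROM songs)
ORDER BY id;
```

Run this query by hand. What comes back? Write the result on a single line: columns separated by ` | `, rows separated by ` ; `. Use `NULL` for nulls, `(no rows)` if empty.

Scalar subquery: MAX(plays) over all songs rows = 8626.
Keep rows where plays >= that value.

Babel | 8626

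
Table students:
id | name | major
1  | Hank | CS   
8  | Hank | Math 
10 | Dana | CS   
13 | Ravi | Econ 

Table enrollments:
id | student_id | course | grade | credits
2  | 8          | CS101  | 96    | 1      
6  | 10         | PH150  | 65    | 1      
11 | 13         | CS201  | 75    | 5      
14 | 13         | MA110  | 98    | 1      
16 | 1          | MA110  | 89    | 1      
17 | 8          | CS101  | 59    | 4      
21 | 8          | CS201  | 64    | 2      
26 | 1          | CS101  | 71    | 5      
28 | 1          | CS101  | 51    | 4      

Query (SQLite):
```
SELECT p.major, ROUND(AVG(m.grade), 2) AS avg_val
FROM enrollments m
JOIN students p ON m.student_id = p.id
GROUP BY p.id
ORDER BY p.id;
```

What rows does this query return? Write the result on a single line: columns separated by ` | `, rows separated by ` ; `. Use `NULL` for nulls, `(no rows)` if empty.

Join each enrollments row to its students via student_id.
Group joined rows by students.id; compute ROUND(AVG(m.grade), 2) per group.
  1: ids {16, 26, 28} → ROUND(AVG(m.grade), 2)=70.33
  8: ids {2, 17, 21} → ROUND(AVG(m.grade), 2)=73
  10: ids {6} → ROUND(AVG(m.grade), 2)=65
  13: ids {11, 14} → ROUND(AVG(m.grade), 2)=86.5

CS | 70.33 ; Math | 73 ; CS | 65 ; Econ | 86.5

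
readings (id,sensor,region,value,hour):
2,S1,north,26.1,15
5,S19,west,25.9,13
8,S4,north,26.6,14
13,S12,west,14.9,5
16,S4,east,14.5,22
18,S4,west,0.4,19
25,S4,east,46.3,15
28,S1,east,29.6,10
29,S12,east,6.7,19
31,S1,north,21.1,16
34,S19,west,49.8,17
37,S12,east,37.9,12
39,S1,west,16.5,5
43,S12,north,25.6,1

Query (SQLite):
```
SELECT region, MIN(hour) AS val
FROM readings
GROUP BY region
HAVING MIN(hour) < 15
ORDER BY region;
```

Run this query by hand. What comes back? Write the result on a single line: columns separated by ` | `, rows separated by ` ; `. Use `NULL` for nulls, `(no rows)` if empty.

Partition readings by region; compute MIN(hour) within each group.
HAVING: keep groups where MIN(hour) < 15.
  east: ids {16, 25, 28, 29, 37} → MIN(hour)=10
  north: ids {2, 8, 31, 43} → MIN(hour)=1
  west: ids {5, 13, 18, 34, 39} → MIN(hour)=5

east | 10 ; north | 1 ; west | 5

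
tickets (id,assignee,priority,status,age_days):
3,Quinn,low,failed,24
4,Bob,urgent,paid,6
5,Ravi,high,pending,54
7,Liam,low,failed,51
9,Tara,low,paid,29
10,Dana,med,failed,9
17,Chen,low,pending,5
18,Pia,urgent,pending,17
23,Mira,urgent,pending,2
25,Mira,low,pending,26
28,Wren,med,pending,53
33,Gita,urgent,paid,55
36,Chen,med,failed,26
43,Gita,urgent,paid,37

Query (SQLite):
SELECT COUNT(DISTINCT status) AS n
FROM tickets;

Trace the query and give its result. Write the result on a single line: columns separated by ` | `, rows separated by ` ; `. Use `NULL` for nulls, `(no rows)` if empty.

Count distinct non-NULL status values.

3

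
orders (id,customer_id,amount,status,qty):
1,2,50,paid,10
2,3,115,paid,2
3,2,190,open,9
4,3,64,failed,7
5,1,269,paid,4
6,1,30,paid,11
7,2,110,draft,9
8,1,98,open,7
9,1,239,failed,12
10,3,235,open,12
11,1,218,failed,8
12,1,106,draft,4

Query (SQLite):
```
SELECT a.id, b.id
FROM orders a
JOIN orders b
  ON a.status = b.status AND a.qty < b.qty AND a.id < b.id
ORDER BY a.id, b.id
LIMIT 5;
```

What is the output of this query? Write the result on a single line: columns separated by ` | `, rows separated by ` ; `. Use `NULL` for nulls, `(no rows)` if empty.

Pairs (a,b) with same status, a.qty < b.qty, a.id < b.id.
status groups: draft:{7,12} failed:{4,9,11} open:{3,8,10} paid:{1,2,5,6}
Ordered by (a.id, b.id); first 5.

1 | 6 ; 2 | 5 ; 2 | 6 ; 3 | 10 ; 4 | 9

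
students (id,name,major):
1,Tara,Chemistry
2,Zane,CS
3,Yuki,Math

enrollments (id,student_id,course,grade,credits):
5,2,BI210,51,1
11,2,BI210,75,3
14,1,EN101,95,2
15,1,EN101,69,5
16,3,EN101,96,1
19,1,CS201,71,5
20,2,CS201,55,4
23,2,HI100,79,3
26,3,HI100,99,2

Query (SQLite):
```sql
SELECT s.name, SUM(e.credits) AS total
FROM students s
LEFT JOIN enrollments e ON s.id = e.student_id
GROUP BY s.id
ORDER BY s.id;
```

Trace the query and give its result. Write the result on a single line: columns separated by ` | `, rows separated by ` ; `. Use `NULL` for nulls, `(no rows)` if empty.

Tara | 12 ; Zane | 11 ; Yuki | 3

LEFT JOIN keeps every students row; unmatched ones get NULL for enrollments columns.
Group by students.id and compute SUM(e.credits). SUM over an all-NULL group is NULL.
  1: ids {14, 15, 19} → SUM(e.credits)=12
  2: ids {5, 11, 20, 23} → SUM(e.credits)=11
  3: ids {16, 26} → SUM(e.credits)=3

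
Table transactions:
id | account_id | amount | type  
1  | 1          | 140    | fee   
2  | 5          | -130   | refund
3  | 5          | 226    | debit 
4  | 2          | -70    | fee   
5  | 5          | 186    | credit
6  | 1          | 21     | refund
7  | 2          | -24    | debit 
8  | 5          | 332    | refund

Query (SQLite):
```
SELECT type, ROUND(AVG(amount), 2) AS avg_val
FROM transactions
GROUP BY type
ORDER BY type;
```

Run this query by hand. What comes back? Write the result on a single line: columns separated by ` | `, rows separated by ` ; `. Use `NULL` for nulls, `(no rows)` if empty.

Partition transactions by type; compute ROUND(AVG(amount), 2) within each group.
  credit: ids {5} → ROUND(AVG(amount), 2)=186
  debit: ids {3, 7} → ROUND(AVG(amount), 2)=101
  fee: ids {1, 4} → ROUND(AVG(amount), 2)=35
  refund: ids {2, 6, 8} → ROUND(AVG(amount), 2)=74.33

credit | 186 ; debit | 101 ; fee | 35 ; refund | 74.33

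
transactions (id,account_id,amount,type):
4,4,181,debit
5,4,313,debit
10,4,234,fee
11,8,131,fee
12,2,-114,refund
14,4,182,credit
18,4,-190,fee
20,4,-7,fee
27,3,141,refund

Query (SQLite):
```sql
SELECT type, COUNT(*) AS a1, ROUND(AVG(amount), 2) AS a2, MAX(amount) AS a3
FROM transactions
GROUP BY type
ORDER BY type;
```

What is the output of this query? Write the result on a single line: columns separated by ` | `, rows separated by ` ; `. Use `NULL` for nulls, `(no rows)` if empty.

credit | 1 | 182 | 182 ; debit | 2 | 247 | 313 ; fee | 4 | 42 | 234 ; refund | 2 | 13.5 | 141

Group transactions by type.
Per group compute: COUNT(*), ROUND(AVG(amount), 2), MAX(amount).
  credit: ids {14} → COUNT(*)=1, ROUND(AVG(amount), 2)=182, MAX(amount)=182
  debit: ids {4, 5} → COUNT(*)=2, ROUND(AVG(amount), 2)=247, MAX(amount)=313
  fee: ids {10, 11, 18, 20} → COUNT(*)=4, ROUND(AVG(amount), 2)=42, MAX(amount)=234
  refund: ids {12, 27} → COUNT(*)=2, ROUND(AVG(amount), 2)=13.5, MAX(amount)=141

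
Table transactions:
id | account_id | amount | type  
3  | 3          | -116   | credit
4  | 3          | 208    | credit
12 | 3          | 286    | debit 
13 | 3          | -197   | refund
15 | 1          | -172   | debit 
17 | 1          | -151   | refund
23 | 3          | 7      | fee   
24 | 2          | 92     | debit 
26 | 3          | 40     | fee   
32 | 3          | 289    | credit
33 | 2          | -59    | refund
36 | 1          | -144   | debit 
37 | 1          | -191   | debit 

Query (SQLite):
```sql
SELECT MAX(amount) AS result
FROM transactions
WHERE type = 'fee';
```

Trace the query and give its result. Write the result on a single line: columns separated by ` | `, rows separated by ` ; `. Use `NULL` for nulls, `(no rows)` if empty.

Rows where type='fee' → amount values: [7, 40].
MAX of non-NULL values = 40.

40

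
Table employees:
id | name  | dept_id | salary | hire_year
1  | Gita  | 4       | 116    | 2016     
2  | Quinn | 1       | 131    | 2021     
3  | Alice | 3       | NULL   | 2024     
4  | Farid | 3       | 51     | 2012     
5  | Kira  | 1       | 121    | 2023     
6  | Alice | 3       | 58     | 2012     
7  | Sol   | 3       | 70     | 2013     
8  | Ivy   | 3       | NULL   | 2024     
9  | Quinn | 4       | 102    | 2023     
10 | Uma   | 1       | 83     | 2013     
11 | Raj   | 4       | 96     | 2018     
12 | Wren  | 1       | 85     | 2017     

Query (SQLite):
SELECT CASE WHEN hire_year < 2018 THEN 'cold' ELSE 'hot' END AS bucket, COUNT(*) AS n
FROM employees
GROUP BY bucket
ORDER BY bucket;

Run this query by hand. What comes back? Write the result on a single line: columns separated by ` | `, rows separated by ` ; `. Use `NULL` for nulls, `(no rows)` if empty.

cold | 6 ; hot | 6

Bucket rows by hire_year < 2018 → 'cold' else 'hot'; count each bucket.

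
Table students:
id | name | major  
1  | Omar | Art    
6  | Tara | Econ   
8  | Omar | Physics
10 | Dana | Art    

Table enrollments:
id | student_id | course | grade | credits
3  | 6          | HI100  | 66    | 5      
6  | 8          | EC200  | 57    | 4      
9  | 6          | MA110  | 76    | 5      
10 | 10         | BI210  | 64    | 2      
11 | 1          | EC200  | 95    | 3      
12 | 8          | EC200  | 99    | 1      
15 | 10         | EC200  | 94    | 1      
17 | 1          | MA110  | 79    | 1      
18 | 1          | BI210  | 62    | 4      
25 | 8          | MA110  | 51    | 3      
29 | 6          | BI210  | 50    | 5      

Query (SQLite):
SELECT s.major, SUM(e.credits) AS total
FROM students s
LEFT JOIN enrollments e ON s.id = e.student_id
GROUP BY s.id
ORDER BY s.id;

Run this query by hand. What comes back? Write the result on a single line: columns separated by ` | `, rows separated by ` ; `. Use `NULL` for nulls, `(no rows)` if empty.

LEFT JOIN keeps every students row; unmatched ones get NULL for enrollments columns.
Group by students.id and compute SUM(e.credits). SUM over an all-NULL group is NULL.
  1: ids {11, 17, 18} → SUM(e.credits)=8
  6: ids {3, 9, 29} → SUM(e.credits)=15
  8: ids {6, 12, 25} → SUM(e.credits)=8
  10: ids {10, 15} → SUM(e.credits)=3

Art | 8 ; Econ | 15 ; Physics | 8 ; Art | 3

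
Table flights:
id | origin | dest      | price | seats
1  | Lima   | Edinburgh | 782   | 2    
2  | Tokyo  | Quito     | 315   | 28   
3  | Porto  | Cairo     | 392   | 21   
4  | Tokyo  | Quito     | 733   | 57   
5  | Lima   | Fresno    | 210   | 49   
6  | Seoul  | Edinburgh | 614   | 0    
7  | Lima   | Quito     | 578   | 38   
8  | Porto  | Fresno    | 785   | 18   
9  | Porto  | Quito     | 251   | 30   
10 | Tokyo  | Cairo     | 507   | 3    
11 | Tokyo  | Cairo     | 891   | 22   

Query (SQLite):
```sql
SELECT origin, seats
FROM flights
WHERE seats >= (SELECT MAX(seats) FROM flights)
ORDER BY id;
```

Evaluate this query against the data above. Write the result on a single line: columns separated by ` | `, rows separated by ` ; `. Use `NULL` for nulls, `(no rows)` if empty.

Scalar subquery: MAX(seats) over all flights rows = 57.
Keep rows where seats >= that value.

Tokyo | 57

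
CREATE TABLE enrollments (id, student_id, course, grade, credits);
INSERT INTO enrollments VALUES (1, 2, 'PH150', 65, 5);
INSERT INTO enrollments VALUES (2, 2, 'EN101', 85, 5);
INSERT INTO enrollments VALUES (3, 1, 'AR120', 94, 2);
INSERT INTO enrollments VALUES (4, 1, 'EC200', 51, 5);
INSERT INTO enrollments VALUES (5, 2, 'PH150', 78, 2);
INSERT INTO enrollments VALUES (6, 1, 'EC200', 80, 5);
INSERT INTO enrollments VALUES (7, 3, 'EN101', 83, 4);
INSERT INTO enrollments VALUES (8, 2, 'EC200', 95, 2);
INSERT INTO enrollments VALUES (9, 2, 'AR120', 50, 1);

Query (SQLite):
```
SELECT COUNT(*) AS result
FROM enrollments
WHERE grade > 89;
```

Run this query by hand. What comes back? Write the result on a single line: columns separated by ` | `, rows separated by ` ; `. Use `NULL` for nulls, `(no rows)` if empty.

Rows where grade > 89 → grade values: [94, 95].
COUNT(*) counts rows → 2.

2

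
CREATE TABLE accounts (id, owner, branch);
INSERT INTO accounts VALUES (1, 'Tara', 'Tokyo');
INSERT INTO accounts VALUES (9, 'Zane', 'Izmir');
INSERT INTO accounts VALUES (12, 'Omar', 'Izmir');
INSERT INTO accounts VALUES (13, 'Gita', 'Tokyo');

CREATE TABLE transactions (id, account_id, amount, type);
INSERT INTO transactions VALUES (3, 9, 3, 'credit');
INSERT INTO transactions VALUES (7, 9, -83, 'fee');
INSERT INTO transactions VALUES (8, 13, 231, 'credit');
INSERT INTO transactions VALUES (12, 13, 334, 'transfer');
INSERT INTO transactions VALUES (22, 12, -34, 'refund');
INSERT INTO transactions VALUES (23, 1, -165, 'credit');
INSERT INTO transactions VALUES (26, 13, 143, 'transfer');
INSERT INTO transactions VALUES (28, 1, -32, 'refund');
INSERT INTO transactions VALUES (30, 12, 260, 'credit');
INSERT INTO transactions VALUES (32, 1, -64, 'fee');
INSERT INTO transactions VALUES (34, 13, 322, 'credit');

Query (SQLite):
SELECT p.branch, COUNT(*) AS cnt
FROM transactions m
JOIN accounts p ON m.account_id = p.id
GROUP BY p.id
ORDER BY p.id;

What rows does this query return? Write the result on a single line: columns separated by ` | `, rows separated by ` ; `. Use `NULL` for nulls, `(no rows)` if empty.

Join each transactions row to its accounts via account_id.
Group joined rows by accounts.id; compute COUNT(*) per group.
  1: ids {23, 28, 32} → COUNT(*)=3
  9: ids {3, 7} → COUNT(*)=2
  12: ids {22, 30} → COUNT(*)=2
  13: ids {8, 12, 26, 34} → COUNT(*)=4

Tokyo | 3 ; Izmir | 2 ; Izmir | 2 ; Tokyo | 4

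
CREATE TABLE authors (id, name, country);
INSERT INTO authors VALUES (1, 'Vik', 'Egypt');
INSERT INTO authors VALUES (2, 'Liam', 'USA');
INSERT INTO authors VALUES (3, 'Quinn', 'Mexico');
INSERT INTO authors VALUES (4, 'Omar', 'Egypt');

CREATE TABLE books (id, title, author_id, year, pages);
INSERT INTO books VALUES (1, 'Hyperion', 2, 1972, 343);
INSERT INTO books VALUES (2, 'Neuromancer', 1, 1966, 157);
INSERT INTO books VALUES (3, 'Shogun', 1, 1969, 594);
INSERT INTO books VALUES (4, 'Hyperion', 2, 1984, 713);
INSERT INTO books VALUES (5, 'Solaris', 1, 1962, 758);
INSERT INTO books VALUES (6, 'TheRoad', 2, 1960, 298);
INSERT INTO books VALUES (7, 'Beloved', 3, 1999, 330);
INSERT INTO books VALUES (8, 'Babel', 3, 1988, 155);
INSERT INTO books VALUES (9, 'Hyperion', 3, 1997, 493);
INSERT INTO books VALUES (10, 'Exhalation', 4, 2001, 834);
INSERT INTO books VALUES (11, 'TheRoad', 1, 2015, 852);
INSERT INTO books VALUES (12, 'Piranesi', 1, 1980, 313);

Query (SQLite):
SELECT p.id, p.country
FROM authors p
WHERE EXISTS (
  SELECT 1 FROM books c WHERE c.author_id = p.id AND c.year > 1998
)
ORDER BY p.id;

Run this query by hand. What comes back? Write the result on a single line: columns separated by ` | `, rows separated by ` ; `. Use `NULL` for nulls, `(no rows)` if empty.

1 | Egypt ; 3 | Mexico ; 4 | Egypt

For each authors row, check whether any books with matching author_id has year > 1998.
Keep rows where that is true.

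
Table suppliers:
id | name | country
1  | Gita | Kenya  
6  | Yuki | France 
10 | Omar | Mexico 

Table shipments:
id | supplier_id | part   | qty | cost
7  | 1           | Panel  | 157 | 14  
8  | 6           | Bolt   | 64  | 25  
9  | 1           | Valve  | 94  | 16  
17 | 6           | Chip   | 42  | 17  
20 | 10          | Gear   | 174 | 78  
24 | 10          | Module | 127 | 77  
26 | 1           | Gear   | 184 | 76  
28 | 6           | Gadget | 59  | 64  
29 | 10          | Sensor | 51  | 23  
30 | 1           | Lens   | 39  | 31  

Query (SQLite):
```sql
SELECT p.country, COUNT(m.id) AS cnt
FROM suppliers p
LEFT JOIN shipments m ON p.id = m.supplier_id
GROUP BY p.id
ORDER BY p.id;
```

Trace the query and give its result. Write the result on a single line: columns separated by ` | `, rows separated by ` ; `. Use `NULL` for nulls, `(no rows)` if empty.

LEFT JOIN keeps every suppliers row; unmatched ones get NULL for shipments columns.
Group by suppliers.id and compute COUNT(m.id). COUNT(col) of an all-NULL group is 0.
  1: ids {7, 9, 26, 30} → COUNT(m.id)=4
  6: ids {8, 17, 28} → COUNT(m.id)=3
  10: ids {20, 24, 29} → COUNT(m.id)=3

Kenya | 4 ; France | 3 ; Mexico | 3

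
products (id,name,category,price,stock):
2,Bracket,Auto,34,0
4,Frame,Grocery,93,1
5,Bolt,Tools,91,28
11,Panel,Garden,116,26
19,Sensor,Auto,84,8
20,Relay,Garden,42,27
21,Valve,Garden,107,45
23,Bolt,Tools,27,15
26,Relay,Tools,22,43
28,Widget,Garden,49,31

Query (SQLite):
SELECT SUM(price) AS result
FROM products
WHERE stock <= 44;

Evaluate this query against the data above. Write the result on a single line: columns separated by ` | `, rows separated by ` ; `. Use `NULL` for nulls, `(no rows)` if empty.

558

Rows where stock <= 44 → price values: [34, 93, 91, 116, 84, 42, 27, 22, 49].
SUM of non-NULL values = 558.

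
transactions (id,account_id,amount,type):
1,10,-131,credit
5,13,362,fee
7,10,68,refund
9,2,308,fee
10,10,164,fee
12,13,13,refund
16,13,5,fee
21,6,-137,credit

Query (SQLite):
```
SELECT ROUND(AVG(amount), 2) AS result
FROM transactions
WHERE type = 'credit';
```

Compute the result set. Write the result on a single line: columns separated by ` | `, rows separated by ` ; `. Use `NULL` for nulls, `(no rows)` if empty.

-134

Rows where type='credit' → amount values: [-131, -137].
AVG = -268 / 2 (rounded to 2 dp).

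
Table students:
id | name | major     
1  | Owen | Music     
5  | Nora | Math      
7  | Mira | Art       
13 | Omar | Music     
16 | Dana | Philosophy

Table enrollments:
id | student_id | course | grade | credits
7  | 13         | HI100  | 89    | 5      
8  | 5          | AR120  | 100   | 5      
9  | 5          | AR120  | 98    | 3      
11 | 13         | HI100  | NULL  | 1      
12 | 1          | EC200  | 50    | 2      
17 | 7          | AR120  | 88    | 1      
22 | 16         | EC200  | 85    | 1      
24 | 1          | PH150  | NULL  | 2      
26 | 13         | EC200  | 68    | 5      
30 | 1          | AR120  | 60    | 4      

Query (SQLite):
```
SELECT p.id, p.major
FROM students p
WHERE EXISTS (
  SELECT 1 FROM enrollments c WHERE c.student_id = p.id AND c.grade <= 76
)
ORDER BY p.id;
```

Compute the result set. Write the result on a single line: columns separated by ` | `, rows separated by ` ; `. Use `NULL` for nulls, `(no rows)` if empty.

1 | Music ; 13 | Music

For each students row, check whether any enrollments with matching student_id has grade <= 76.
Keep rows where that is true.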